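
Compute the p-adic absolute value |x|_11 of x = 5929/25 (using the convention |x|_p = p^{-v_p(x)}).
|5929/25|_11 = 1/121

Step 1 — compute v_11(x) by factoring powers of 11 out of the numerator and denominator: v_11(5929/25) = 2. Step 2 — apply |x|_p = p^{-v_p(x)} = 11^{-2} = 1/121.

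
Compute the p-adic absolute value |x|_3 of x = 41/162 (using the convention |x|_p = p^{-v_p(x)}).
|41/162|_3 = 81

Step 1 — compute v_3(x) by factoring powers of 3 out of the numerator and denominator: v_3(41/162) = -4. Step 2 — apply |x|_p = p^{-v_p(x)} = 3^{4} = 81.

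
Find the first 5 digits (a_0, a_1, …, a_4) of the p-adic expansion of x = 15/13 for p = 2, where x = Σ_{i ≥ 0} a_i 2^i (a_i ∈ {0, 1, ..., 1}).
(a_0, …, a_4) = (1, 1, 0, 1, 0)

v_2(15/13) = 0 (numerator and denominator both coprime to 2), so x ∈ ℤ_2^×. Compute digits iteratively via a_i = x_i mod 2, x_{i+1} = (x_i − a_i)/2, with x_0 = x:
  x_0 = 15/13;  a_0 = 1;  x_1 = (x_0 − 1)/2 = 1/13
  x_1 = 1/13;  a_1 = 1;  x_2 = (x_1 − 1)/2 = -6/13
  x_2 = -6/13;  a_2 = 0;  x_3 = (x_2 − 0)/2 = -3/13
  x_3 = -3/13;  a_3 = 1;  x_4 = (x_3 − 1)/2 = -8/13
  x_4 = -8/13;  a_4 = 0;  x_5 = (x_4 − 0)/2 = -4/13
Digits: (1, 1, 0, 1, 0).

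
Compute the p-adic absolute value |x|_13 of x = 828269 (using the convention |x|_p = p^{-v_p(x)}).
|828269|_13 = 1/28561

Step 1 — compute v_13(x) by factoring powers of 13 out of the numerator and denominator: v_13(828269) = 4. Step 2 — apply |x|_p = p^{-v_p(x)} = 13^{-4} = 1/28561.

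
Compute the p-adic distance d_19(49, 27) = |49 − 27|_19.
d_19(49, 27) = 1

Step 1 — x − y = 49 − 27 = 22. Step 2 — v_19(22) = 0 (factor: 22 = (19^0 · 22); the sign does not affect v_p). Step 3 — |x − y|_19 = 19^{0} = 1.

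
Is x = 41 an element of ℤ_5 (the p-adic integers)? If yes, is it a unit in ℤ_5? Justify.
x ∈ ℤ_5^× (unit); v_5(x) = 0

ℤ_5 = {x ∈ ℚ_5 : v_5(x) ≥ 0} and ℤ_5^× = {x ∈ ℤ_5 : v_5(x) = 0}. Here v_5(41) = v_5(num) − v_5(den) = 0; compare against these criteria.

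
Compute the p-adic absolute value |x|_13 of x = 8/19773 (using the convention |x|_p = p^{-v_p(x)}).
|8/19773|_13 = 2197

Step 1 — compute v_13(x) by factoring powers of 13 out of the numerator and denominator: v_13(8/19773) = -3. Step 2 — apply |x|_p = p^{-v_p(x)} = 13^{3} = 2197.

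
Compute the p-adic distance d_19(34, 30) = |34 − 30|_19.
d_19(34, 30) = 1

Step 1 — x − y = 34 − 30 = 4. Step 2 — v_19(4) = 0 (factor: 4 = (19^0 · 4); the sign does not affect v_p). Step 3 — |x − y|_19 = 19^{0} = 1.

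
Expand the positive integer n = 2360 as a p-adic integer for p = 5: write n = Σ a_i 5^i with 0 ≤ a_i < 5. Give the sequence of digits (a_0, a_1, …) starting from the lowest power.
(a_0, a_1, …) = (0, 2, 4, 3, 3)

Repeated division by 5 gives the digits low-to-high: 2360 = 2·5^1 + 4·5^2 + 3·5^3 + 3·5^4. Digit sequence: (0, 2, 4, 3, 3).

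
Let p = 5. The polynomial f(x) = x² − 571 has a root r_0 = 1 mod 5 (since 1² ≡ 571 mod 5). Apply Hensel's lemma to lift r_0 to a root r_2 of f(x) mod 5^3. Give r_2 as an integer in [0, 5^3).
r_2 = 111 (mod 125)

Hensel's recurrence: r_{i+1} = r_i − f(r_i)·(f′(r_i))^{-1} mod 5^{i+2}, with f′(x) = 2x. Iterate:
  r_0 = 1 (mod 5)
  r_1 = 11 (mod 25)
  r_2 = 111 (mod 125)
Final: r_2 = 111, and one checks f(r_2) ≡ 0 mod 5^3.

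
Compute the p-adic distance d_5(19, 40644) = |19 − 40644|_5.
d_5(19, 40644) = 1/3125

Step 1 — x − y = 19 − 40644 = -40625. Step 2 — v_5(-40625) = 5 (factor: -40625 = −(5^5 · 13); the sign does not affect v_p). Step 3 — |x − y|_5 = 5^{-5} = 1/3125.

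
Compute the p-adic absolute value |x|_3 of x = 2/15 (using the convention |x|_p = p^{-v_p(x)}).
|2/15|_3 = 3

Step 1 — compute v_3(x) by factoring powers of 3 out of the numerator and denominator: v_3(2/15) = -1. Step 2 — apply |x|_p = p^{-v_p(x)} = 3^{1} = 3.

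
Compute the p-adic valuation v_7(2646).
v_7(2646) = 2

v_7(n) is the largest exponent k such that 7^k divides n. Factor out: 2646 = 7^2 · 54. (Sign doesn't affect v_p.) So v_7(2646) = 2.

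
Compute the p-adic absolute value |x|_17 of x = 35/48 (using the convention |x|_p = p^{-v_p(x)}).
|35/48|_17 = 1

Step 1 — compute v_17(x) by factoring powers of 17 out of the numerator and denominator: v_17(35/48) = 0. Step 2 — apply |x|_p = p^{-v_p(x)} = 17^{0} = 1.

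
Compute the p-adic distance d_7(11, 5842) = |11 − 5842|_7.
d_7(11, 5842) = 1/343

Step 1 — x − y = 11 − 5842 = -5831. Step 2 — v_7(-5831) = 3 (factor: -5831 = −(7^3 · 17); the sign does not affect v_p). Step 3 — |x − y|_7 = 7^{-3} = 1/343.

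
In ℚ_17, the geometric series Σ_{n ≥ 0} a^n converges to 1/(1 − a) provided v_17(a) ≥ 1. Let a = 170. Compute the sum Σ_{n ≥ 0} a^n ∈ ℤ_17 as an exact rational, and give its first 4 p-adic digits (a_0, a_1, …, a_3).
Σ a^n = 1/(1 − a) = -1/169;  first 4 digits = (1, 10, 15, 2)

v_17(a) = 1 ≥ 1, so the series converges in ℤ_17 to 1/(1 − a) = 1/(1 − 170) = -1/169. Expand this rational in ℤ_17: compute digits iteratively via d_i = x_i mod 17, x_{i+1} = (x_i − d_i)/17. The first 4 digits are (1, 10, 15, 2).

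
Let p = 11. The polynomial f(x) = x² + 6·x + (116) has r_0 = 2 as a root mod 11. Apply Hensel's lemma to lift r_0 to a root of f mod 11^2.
r_1 = 13 (mod 121)

Hensel: r_{i+1} = r_i − f(r_i)·(f′(r_i))^{-1} mod 11^{i+2}, f′(x) = 2x + 6. Iterate:
  r_0 = 2 (mod 11)
  r_1 = 13 (mod 121)
Final: r = 13 satisfies f(r) ≡ 0 mod 11^2.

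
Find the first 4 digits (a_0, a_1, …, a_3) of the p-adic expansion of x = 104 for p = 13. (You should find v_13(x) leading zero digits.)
(a_0, …, a_3) = (0, 8, 0, 0)

v_13(104) = 1, so a_0 = ... = a_0 = 0. Factor out: x = 13^1 · u with u = 8 a unit in ℤ_13. Expand u iteratively via a_{v+i} = u_i mod 13, u_{i+1} = (u_i − a_{v+i})/13:
  u_0 = 8;  a_1 = 8;  u_1 = (u_0 − 8)/13 = 0
  u_1 = 0;  a_2 = 0;  u_2 = (u_1 − 0)/13 = 0
  u_2 = 0;  a_3 = 0;  u_3 = (u_2 − 0)/13 = 0
Digits: (0, 8, 0, 0).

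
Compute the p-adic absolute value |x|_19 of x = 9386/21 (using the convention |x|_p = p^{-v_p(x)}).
|9386/21|_19 = 1/361

Step 1 — compute v_19(x) by factoring powers of 19 out of the numerator and denominator: v_19(9386/21) = 2. Step 2 — apply |x|_p = p^{-v_p(x)} = 19^{-2} = 1/361.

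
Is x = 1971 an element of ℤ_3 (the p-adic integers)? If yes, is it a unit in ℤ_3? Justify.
x ∈ ℤ_3 but not a unit; v_3(x) = 3 > 0

ℤ_3 = {x ∈ ℚ_3 : v_3(x) ≥ 0} and ℤ_3^× = {x ∈ ℤ_3 : v_3(x) = 0}. Here v_3(1971) = v_3(num) − v_3(den) = 3; compare against these criteria.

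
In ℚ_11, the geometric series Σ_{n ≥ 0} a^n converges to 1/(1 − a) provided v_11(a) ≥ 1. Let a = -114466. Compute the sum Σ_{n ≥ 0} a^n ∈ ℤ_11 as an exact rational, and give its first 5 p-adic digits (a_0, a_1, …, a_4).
Σ a^n = 1/(1 − a) = 1/114467;  first 5 digits = (1, 0, 0, 2, 3)

v_11(a) = 3 ≥ 1, so the series converges in ℤ_11 to 1/(1 − a) = 1/(1 − (-114466)) = 1/114467. Expand this rational in ℤ_11: compute digits iteratively via d_i = x_i mod 11, x_{i+1} = (x_i − d_i)/11. The first 5 digits are (1, 0, 0, 2, 3).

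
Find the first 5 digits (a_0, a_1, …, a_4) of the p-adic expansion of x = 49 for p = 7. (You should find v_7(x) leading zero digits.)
(a_0, …, a_4) = (0, 0, 1, 0, 0)

v_7(49) = 2, so a_0 = ... = a_1 = 0. Factor out: x = 7^2 · u with u = 1 a unit in ℤ_7. Expand u iteratively via a_{v+i} = u_i mod 7, u_{i+1} = (u_i − a_{v+i})/7:
  u_0 = 1;  a_2 = 1;  u_1 = (u_0 − 1)/7 = 0
  u_1 = 0;  a_3 = 0;  u_2 = (u_1 − 0)/7 = 0
  u_2 = 0;  a_4 = 0;  u_3 = (u_2 − 0)/7 = 0
Digits: (0, 0, 1, 0, 0).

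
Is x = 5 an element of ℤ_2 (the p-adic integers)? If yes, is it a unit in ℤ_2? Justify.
x ∈ ℤ_2^× (unit); v_2(x) = 0

ℤ_2 = {x ∈ ℚ_2 : v_2(x) ≥ 0} and ℤ_2^× = {x ∈ ℤ_2 : v_2(x) = 0}. Here v_2(5) = v_2(num) − v_2(den) = 0; compare against these criteria.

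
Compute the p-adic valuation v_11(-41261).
v_11(-41261) = 3

v_11(n) is the largest exponent k such that 11^k divides n. Factor out: -41261 = -11^3 · 31. (Sign doesn't affect v_p.) So v_11(-41261) = 3.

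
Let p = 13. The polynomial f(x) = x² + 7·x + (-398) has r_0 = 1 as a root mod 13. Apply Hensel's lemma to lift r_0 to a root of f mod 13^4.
r_3 = 25169 (mod 28561)

Hensel: r_{i+1} = r_i − f(r_i)·(f′(r_i))^{-1} mod 13^{i+2}, f′(x) = 2x + 7. Iterate:
  r_0 = 1 (mod 13)
  r_1 = 157 (mod 169)
  r_2 = 1002 (mod 2197)
  r_3 = 25169 (mod 28561)
Final: r = 25169 satisfies f(r) ≡ 0 mod 13^4.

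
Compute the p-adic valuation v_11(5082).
v_11(5082) = 2

v_11(n) is the largest exponent k such that 11^k divides n. Factor out: 5082 = 11^2 · 42. (Sign doesn't affect v_p.) So v_11(5082) = 2.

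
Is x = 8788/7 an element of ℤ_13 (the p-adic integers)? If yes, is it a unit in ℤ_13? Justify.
x ∈ ℤ_13 but not a unit; v_13(x) = 3 > 0

ℤ_13 = {x ∈ ℚ_13 : v_13(x) ≥ 0} and ℤ_13^× = {x ∈ ℤ_13 : v_13(x) = 0}. Here v_13(8788/7) = v_13(num) − v_13(den) = 3; compare against these criteria.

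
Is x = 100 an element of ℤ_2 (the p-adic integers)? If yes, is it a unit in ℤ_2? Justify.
x ∈ ℤ_2 but not a unit; v_2(x) = 2 > 0

ℤ_2 = {x ∈ ℚ_2 : v_2(x) ≥ 0} and ℤ_2^× = {x ∈ ℤ_2 : v_2(x) = 0}. Here v_2(100) = v_2(num) − v_2(den) = 2; compare against these criteria.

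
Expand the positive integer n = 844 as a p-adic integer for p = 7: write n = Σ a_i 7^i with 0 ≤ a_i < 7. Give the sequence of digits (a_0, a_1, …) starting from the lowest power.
(a_0, a_1, …) = (4, 1, 3, 2)

Repeated division by 7 gives the digits low-to-high: 844 = 4 + 1·7^1 + 3·7^2 + 2·7^3. Digit sequence: (4, 1, 3, 2).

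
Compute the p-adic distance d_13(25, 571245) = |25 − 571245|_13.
d_13(25, 571245) = 1/28561

Step 1 — x − y = 25 − 571245 = -571220. Step 2 — v_13(-571220) = 4 (factor: -571220 = −(13^4 · 20); the sign does not affect v_p). Step 3 — |x − y|_13 = 13^{-4} = 1/28561.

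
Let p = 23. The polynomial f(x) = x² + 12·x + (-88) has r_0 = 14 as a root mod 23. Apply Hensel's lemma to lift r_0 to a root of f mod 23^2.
r_1 = 60 (mod 529)

Hensel: r_{i+1} = r_i − f(r_i)·(f′(r_i))^{-1} mod 23^{i+2}, f′(x) = 2x + 12. Iterate:
  r_0 = 14 (mod 23)
  r_1 = 60 (mod 529)
Final: r = 60 satisfies f(r) ≡ 0 mod 23^2.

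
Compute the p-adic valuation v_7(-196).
v_7(-196) = 2

v_7(n) is the largest exponent k such that 7^k divides n. Factor out: -196 = -7^2 · 4. (Sign doesn't affect v_p.) So v_7(-196) = 2.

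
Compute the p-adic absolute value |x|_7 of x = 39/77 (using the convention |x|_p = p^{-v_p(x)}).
|39/77|_7 = 7

Step 1 — compute v_7(x) by factoring powers of 7 out of the numerator and denominator: v_7(39/77) = -1. Step 2 — apply |x|_p = p^{-v_p(x)} = 7^{1} = 7.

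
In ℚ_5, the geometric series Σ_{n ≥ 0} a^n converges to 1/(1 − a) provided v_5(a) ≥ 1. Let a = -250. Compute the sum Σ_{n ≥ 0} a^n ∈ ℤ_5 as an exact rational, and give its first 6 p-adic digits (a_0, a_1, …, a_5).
Σ a^n = 1/(1 − a) = 1/251;  first 6 digits = (1, 0, 0, 3, 4, 4)

v_5(a) = 3 ≥ 1, so the series converges in ℤ_5 to 1/(1 − a) = 1/(1 − (-250)) = 1/251. Expand this rational in ℤ_5: compute digits iteratively via d_i = x_i mod 5, x_{i+1} = (x_i − d_i)/5. The first 6 digits are (1, 0, 0, 3, 4, 4).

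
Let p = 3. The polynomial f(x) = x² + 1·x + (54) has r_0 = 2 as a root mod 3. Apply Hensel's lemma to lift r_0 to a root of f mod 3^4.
r_3 = 53 (mod 81)

Hensel: r_{i+1} = r_i − f(r_i)·(f′(r_i))^{-1} mod 3^{i+2}, f′(x) = 2x + 1. Iterate:
  r_0 = 2 (mod 3)
  r_1 = 8 (mod 9)
  r_2 = 26 (mod 27)
  r_3 = 53 (mod 81)
Final: r = 53 satisfies f(r) ≡ 0 mod 3^4.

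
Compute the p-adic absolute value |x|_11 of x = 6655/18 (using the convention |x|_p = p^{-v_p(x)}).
|6655/18|_11 = 1/1331

Step 1 — compute v_11(x) by factoring powers of 11 out of the numerator and denominator: v_11(6655/18) = 3. Step 2 — apply |x|_p = p^{-v_p(x)} = 11^{-3} = 1/1331.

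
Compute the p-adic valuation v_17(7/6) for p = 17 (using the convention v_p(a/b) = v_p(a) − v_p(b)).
v_17(7/6) = 0

Factor powers of 17 from the numerator and denominator of the reduced fraction: 7 = 17^0 · 7 and 6 = 17^0 · 6. Apply v_p(a/b) = v_p(a) − v_p(b): v_17(7/6) = 0 − 0 = 0.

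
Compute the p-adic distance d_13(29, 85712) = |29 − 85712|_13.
d_13(29, 85712) = 1/28561

Step 1 — x − y = 29 − 85712 = -85683. Step 2 — v_13(-85683) = 4 (factor: -85683 = −(13^4 · 3); the sign does not affect v_p). Step 3 — |x − y|_13 = 13^{-4} = 1/28561.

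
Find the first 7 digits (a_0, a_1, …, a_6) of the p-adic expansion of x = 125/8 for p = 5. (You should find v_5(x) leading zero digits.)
(a_0, …, a_6) = (0, 0, 0, 2, 4, 1, 4)

v_5(125/8) = 3, so a_0 = ... = a_2 = 0. Factor out: x = 5^3 · u with u = 1/8 a unit in ℤ_5. Expand u iteratively via a_{v+i} = u_i mod 5, u_{i+1} = (u_i − a_{v+i})/5:
  u_0 = 1/8;  a_3 = 2;  u_1 = (u_0 − 2)/5 = -3/8
  u_1 = -3/8;  a_4 = 4;  u_2 = (u_1 − 4)/5 = -7/8
  u_2 = -7/8;  a_5 = 1;  u_3 = (u_2 − 1)/5 = -3/8
  u_3 = -3/8;  a_6 = 4;  u_4 = (u_3 − 4)/5 = -7/8
Digits: (0, 0, 0, 2, 4, 1, 4).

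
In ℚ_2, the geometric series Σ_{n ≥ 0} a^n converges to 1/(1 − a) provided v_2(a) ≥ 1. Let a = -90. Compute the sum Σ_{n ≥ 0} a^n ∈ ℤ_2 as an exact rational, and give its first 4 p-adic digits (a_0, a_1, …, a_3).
Σ a^n = 1/(1 − a) = 1/91;  first 4 digits = (1, 1, 0, 0)

v_2(a) = 1 ≥ 1, so the series converges in ℤ_2 to 1/(1 − a) = 1/(1 − (-90)) = 1/91. Expand this rational in ℤ_2: compute digits iteratively via d_i = x_i mod 2, x_{i+1} = (x_i − d_i)/2. The first 4 digits are (1, 1, 0, 0).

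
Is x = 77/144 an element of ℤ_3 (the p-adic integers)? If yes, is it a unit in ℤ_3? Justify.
x ∉ ℤ_3 (v_3(x) = -2 < 0)

ℤ_3 = {x ∈ ℚ_3 : v_3(x) ≥ 0} and ℤ_3^× = {x ∈ ℤ_3 : v_3(x) = 0}. Here v_3(77/144) = v_3(num) − v_3(den) = -2; compare against these criteria.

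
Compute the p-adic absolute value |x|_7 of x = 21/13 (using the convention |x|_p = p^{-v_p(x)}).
|21/13|_7 = 1/7

Step 1 — compute v_7(x) by factoring powers of 7 out of the numerator and denominator: v_7(21/13) = 1. Step 2 — apply |x|_p = p^{-v_p(x)} = 7^{-1} = 1/7.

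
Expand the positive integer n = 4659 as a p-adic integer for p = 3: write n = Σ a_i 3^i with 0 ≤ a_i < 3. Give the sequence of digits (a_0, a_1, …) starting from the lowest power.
(a_0, a_1, …) = (0, 2, 1, 1, 0, 1, 0, 2)

Repeated division by 3 gives the digits low-to-high: 4659 = 2·3^1 + 1·3^2 + 1·3^3 + 1·3^5 + 2·3^7. Digit sequence: (0, 2, 1, 1, 0, 1, 0, 2).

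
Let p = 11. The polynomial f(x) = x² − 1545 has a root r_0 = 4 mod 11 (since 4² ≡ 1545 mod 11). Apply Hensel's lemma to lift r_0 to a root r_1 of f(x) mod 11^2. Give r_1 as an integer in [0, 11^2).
r_1 = 59 (mod 121)

Hensel's recurrence: r_{i+1} = r_i − f(r_i)·(f′(r_i))^{-1} mod 11^{i+2}, with f′(x) = 2x. Iterate:
  r_0 = 4 (mod 11)
  r_1 = 59 (mod 121)
Final: r_1 = 59, and one checks f(r_1) ≡ 0 mod 11^2.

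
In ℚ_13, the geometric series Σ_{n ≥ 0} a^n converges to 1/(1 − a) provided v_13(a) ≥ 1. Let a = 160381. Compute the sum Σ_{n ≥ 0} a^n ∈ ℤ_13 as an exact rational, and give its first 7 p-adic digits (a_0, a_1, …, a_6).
Σ a^n = 1/(1 − a) = -1/160380;  first 7 digits = (1, 0, 0, 8, 5, 0, 12)

v_13(a) = 3 ≥ 1, so the series converges in ℤ_13 to 1/(1 − a) = 1/(1 − 160381) = -1/160380. Expand this rational in ℤ_13: compute digits iteratively via d_i = x_i mod 13, x_{i+1} = (x_i − d_i)/13. The first 7 digits are (1, 0, 0, 8, 5, 0, 12).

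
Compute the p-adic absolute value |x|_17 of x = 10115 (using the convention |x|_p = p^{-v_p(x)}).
|10115|_17 = 1/289

Step 1 — compute v_17(x) by factoring powers of 17 out of the numerator and denominator: v_17(10115) = 2. Step 2 — apply |x|_p = p^{-v_p(x)} = 17^{-2} = 1/289.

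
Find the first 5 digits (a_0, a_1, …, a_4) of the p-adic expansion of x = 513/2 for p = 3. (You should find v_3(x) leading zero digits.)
(a_0, …, a_4) = (0, 0, 0, 2, 1)

v_3(513/2) = 3, so a_0 = ... = a_2 = 0. Factor out: x = 3^3 · u with u = 19/2 a unit in ℤ_3. Expand u iteratively via a_{v+i} = u_i mod 3, u_{i+1} = (u_i − a_{v+i})/3:
  u_0 = 19/2;  a_3 = 2;  u_1 = (u_0 − 2)/3 = 5/2
  u_1 = 5/2;  a_4 = 1;  u_2 = (u_1 − 1)/3 = 1/2
Digits: (0, 0, 0, 2, 1).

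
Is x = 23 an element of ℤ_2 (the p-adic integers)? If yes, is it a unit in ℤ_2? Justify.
x ∈ ℤ_2^× (unit); v_2(x) = 0

ℤ_2 = {x ∈ ℚ_2 : v_2(x) ≥ 0} and ℤ_2^× = {x ∈ ℤ_2 : v_2(x) = 0}. Here v_2(23) = v_2(num) − v_2(den) = 0; compare against these criteria.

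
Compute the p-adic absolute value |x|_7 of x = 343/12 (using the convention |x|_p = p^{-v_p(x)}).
|343/12|_7 = 1/343

Step 1 — compute v_7(x) by factoring powers of 7 out of the numerator and denominator: v_7(343/12) = 3. Step 2 — apply |x|_p = p^{-v_p(x)} = 7^{-3} = 1/343.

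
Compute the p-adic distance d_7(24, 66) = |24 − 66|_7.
d_7(24, 66) = 1/7

Step 1 — x − y = 24 − 66 = -42. Step 2 — v_7(-42) = 1 (factor: -42 = −(7^1 · 6); the sign does not affect v_p). Step 3 — |x − y|_7 = 7^{-1} = 1/7.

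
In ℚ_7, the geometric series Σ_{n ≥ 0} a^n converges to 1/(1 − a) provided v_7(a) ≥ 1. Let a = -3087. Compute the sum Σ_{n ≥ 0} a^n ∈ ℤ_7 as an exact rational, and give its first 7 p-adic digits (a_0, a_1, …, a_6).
Σ a^n = 1/(1 − a) = 1/3088;  first 7 digits = (1, 0, 0, 5, 5, 6, 3)

v_7(a) = 3 ≥ 1, so the series converges in ℤ_7 to 1/(1 − a) = 1/(1 − (-3087)) = 1/3088. Expand this rational in ℤ_7: compute digits iteratively via d_i = x_i mod 7, x_{i+1} = (x_i − d_i)/7. The first 7 digits are (1, 0, 0, 5, 5, 6, 3).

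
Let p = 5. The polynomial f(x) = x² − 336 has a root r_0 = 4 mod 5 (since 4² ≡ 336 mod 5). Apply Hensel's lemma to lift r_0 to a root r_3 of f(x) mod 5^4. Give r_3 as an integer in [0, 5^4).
r_3 = 594 (mod 625)

Hensel's recurrence: r_{i+1} = r_i − f(r_i)·(f′(r_i))^{-1} mod 5^{i+2}, with f′(x) = 2x. Iterate:
  r_0 = 4 (mod 5)
  r_1 = 19 (mod 25)
  r_2 = 94 (mod 125)
  r_3 = 594 (mod 625)
Final: r_3 = 594, and one checks f(r_3) ≡ 0 mod 5^4.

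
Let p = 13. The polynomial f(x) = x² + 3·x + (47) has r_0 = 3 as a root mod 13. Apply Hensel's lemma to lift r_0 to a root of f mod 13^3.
r_2 = 653 (mod 2197)

Hensel: r_{i+1} = r_i − f(r_i)·(f′(r_i))^{-1} mod 13^{i+2}, f′(x) = 2x + 3. Iterate:
  r_0 = 3 (mod 13)
  r_1 = 146 (mod 169)
  r_2 = 653 (mod 2197)
Final: r = 653 satisfies f(r) ≡ 0 mod 13^3.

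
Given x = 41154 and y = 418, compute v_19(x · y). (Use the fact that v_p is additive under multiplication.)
v_19(17202372) = 4

v_p(x) = 3 (factor: 41154 = 19^3 · 6); v_p(y) = 1 (factor: 418 = 19^1 · 22). Additivity: v_p(xy) = v_p(x) + v_p(y) = 3 + 1 = 4. (Direct check: xy = 17202372 = 19^4 · (132).)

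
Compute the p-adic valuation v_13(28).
v_13(28) = 0

v_13(n) is the largest exponent k such that 13^k divides n. Factor out: 28 = 13^0 · 28. (Sign doesn't affect v_p.) So v_13(28) = 0.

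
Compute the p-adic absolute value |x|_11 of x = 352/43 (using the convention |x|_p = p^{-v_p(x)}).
|352/43|_11 = 1/11

Step 1 — compute v_11(x) by factoring powers of 11 out of the numerator and denominator: v_11(352/43) = 1. Step 2 — apply |x|_p = p^{-v_p(x)} = 11^{-1} = 1/11.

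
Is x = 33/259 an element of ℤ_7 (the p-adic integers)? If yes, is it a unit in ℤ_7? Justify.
x ∉ ℤ_7 (v_7(x) = -1 < 0)

ℤ_7 = {x ∈ ℚ_7 : v_7(x) ≥ 0} and ℤ_7^× = {x ∈ ℤ_7 : v_7(x) = 0}. Here v_7(33/259) = v_7(num) − v_7(den) = -1; compare against these criteria.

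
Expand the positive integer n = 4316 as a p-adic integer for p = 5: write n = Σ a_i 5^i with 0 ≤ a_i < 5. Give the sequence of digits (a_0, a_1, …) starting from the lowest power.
(a_0, a_1, …) = (1, 3, 2, 4, 1, 1)

Repeated division by 5 gives the digits low-to-high: 4316 = 1 + 3·5^1 + 2·5^2 + 4·5^3 + 1·5^4 + 1·5^5. Digit sequence: (1, 3, 2, 4, 1, 1).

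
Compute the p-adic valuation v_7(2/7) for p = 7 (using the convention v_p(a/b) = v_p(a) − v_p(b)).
v_7(2/7) = -1

Factor powers of 7 from the numerator and denominator of the reduced fraction: 2 = 7^0 · 2 and 7 = 7^1 · 1. Apply v_p(a/b) = v_p(a) − v_p(b): v_7(2/7) = 0 − 1 = -1.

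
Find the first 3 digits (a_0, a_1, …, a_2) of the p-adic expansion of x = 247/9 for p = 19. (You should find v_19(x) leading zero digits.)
(a_0, …, a_2) = (0, 12, 10)

v_19(247/9) = 1, so a_0 = ... = a_0 = 0. Factor out: x = 19^1 · u with u = 13/9 a unit in ℤ_19. Expand u iteratively via a_{v+i} = u_i mod 19, u_{i+1} = (u_i − a_{v+i})/19:
  u_0 = 13/9;  a_1 = 12;  u_1 = (u_0 − 12)/19 = -5/9
  u_1 = -5/9;  a_2 = 10;  u_2 = (u_1 − 10)/19 = -5/9
Digits: (0, 12, 10).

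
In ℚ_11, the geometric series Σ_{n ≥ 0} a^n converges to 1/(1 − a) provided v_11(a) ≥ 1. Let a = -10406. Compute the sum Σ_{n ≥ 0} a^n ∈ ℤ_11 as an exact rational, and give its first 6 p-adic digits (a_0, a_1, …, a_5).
Σ a^n = 1/(1 − a) = 1/10407;  first 6 digits = (1, 0, 2, 3, 3, 1)

v_11(a) = 2 ≥ 1, so the series converges in ℤ_11 to 1/(1 − a) = 1/(1 − (-10406)) = 1/10407. Expand this rational in ℤ_11: compute digits iteratively via d_i = x_i mod 11, x_{i+1} = (x_i − d_i)/11. The first 6 digits are (1, 0, 2, 3, 3, 1).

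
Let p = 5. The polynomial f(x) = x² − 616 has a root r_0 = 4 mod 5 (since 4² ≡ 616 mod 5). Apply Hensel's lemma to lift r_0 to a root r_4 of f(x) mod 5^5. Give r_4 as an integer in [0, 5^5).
r_4 = 1329 (mod 3125)

Hensel's recurrence: r_{i+1} = r_i − f(r_i)·(f′(r_i))^{-1} mod 5^{i+2}, with f′(x) = 2x. Iterate:
  r_0 = 4 (mod 5)
  r_1 = 4 (mod 25)
  r_2 = 79 (mod 125)
  r_3 = 79 (mod 625)
  r_4 = 1329 (mod 3125)
Final: r_4 = 1329, and one checks f(r_4) ≡ 0 mod 5^5.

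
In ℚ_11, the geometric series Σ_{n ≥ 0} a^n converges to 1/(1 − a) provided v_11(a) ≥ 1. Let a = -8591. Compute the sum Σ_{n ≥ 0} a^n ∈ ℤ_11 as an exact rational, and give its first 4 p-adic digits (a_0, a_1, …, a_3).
Σ a^n = 1/(1 − a) = 1/8592;  first 4 digits = (1, 0, 6, 4)

v_11(a) = 2 ≥ 1, so the series converges in ℤ_11 to 1/(1 − a) = 1/(1 − (-8591)) = 1/8592. Expand this rational in ℤ_11: compute digits iteratively via d_i = x_i mod 11, x_{i+1} = (x_i − d_i)/11. The first 4 digits are (1, 0, 6, 4).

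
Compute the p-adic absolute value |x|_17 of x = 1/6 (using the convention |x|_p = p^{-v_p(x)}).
|1/6|_17 = 1

Step 1 — compute v_17(x) by factoring powers of 17 out of the numerator and denominator: v_17(1/6) = 0. Step 2 — apply |x|_p = p^{-v_p(x)} = 17^{0} = 1.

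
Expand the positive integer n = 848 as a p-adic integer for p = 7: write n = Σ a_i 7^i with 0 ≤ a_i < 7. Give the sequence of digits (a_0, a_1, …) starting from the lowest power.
(a_0, a_1, …) = (1, 2, 3, 2)

Repeated division by 7 gives the digits low-to-high: 848 = 1 + 2·7^1 + 3·7^2 + 2·7^3. Digit sequence: (1, 2, 3, 2).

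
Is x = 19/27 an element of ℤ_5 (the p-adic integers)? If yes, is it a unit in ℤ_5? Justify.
x ∈ ℤ_5^× (unit); v_5(x) = 0

ℤ_5 = {x ∈ ℚ_5 : v_5(x) ≥ 0} and ℤ_5^× = {x ∈ ℤ_5 : v_5(x) = 0}. Here v_5(19/27) = v_5(num) − v_5(den) = 0; compare against these criteria.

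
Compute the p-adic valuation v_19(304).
v_19(304) = 1

v_19(n) is the largest exponent k such that 19^k divides n. Factor out: 304 = 19^1 · 16. (Sign doesn't affect v_p.) So v_19(304) = 1.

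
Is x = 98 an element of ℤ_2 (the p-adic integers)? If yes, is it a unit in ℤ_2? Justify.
x ∈ ℤ_2 but not a unit; v_2(x) = 1 > 0

ℤ_2 = {x ∈ ℚ_2 : v_2(x) ≥ 0} and ℤ_2^× = {x ∈ ℤ_2 : v_2(x) = 0}. Here v_2(98) = v_2(num) − v_2(den) = 1; compare against these criteria.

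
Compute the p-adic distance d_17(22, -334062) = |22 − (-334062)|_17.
d_17(22, -334062) = 1/83521

Step 1 — x − y = 22 − (-334062) = 334084. Step 2 — v_17(334084) = 4 (factor: 334084 = (17^4 · 4); the sign does not affect v_p). Step 3 — |x − y|_17 = 17^{-4} = 1/83521.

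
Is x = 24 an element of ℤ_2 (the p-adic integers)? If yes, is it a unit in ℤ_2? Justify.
x ∈ ℤ_2 but not a unit; v_2(x) = 3 > 0

ℤ_2 = {x ∈ ℚ_2 : v_2(x) ≥ 0} and ℤ_2^× = {x ∈ ℤ_2 : v_2(x) = 0}. Here v_2(24) = v_2(num) − v_2(den) = 3; compare against these criteria.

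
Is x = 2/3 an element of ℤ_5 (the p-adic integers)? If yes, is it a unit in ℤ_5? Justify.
x ∈ ℤ_5^× (unit); v_5(x) = 0

ℤ_5 = {x ∈ ℚ_5 : v_5(x) ≥ 0} and ℤ_5^× = {x ∈ ℤ_5 : v_5(x) = 0}. Here v_5(2/3) = v_5(num) − v_5(den) = 0; compare against these criteria.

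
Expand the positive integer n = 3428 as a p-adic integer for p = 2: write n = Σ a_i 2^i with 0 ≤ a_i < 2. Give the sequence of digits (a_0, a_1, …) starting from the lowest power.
(a_0, a_1, …) = (0, 0, 1, 0, 0, 1, 1, 0, 1, 0, 1, 1)

Repeated division by 2 gives the digits low-to-high: 3428 = 1·2^2 + 1·2^5 + 1·2^6 + 1·2^8 + 1·2^10 + 1·2^11. Digit sequence: (0, 0, 1, 0, 0, 1, 1, 0, 1, 0, 1, 1).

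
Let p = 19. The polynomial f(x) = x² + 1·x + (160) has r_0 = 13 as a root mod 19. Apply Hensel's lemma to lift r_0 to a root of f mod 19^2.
r_1 = 241 (mod 361)

Hensel: r_{i+1} = r_i − f(r_i)·(f′(r_i))^{-1} mod 19^{i+2}, f′(x) = 2x + 1. Iterate:
  r_0 = 13 (mod 19)
  r_1 = 241 (mod 361)
Final: r = 241 satisfies f(r) ≡ 0 mod 19^2.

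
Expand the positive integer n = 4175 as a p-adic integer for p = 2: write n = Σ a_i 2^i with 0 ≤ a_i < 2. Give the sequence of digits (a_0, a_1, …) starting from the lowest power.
(a_0, a_1, …) = (1, 1, 1, 1, 0, 0, 1, 0, 0, 0, 0, 0, 1)

Repeated division by 2 gives the digits low-to-high: 4175 = 1 + 1·2^1 + 1·2^2 + 1·2^3 + 1·2^6 + 1·2^12. Digit sequence: (1, 1, 1, 1, 0, 0, 1, 0, 0, 0, 0, 0, 1).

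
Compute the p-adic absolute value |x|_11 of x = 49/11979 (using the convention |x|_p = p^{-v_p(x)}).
|49/11979|_11 = 1331

Step 1 — compute v_11(x) by factoring powers of 11 out of the numerator and denominator: v_11(49/11979) = -3. Step 2 — apply |x|_p = p^{-v_p(x)} = 11^{3} = 1331.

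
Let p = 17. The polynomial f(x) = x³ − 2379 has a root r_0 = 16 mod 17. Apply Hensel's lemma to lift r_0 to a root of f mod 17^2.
r_1 = 118 (mod 289)

Hensel: r_{i+1} = r_i − f(r_i)/f′(r_i) mod 17^{i+2}, where f′(x) = 3x². Iterate:
  r_0 = 16 (mod 17)
  r_1 = 118 (mod 289)
Final: r = 118 with f(r) ≡ 0 mod 17^2.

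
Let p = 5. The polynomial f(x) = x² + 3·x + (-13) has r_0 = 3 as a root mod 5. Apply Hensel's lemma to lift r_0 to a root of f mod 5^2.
r_1 = 8 (mod 25)

Hensel: r_{i+1} = r_i − f(r_i)·(f′(r_i))^{-1} mod 5^{i+2}, f′(x) = 2x + 3. Iterate:
  r_0 = 3 (mod 5)
  r_1 = 8 (mod 25)
Final: r = 8 satisfies f(r) ≡ 0 mod 5^2.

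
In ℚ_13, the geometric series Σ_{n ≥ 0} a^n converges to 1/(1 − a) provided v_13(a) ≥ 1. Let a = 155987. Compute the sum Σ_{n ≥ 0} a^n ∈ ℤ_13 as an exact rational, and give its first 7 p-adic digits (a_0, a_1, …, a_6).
Σ a^n = 1/(1 − a) = -1/155986;  first 7 digits = (1, 0, 0, 6, 5, 0, 10)

v_13(a) = 3 ≥ 1, so the series converges in ℤ_13 to 1/(1 − a) = 1/(1 − 155987) = -1/155986. Expand this rational in ℤ_13: compute digits iteratively via d_i = x_i mod 13, x_{i+1} = (x_i − d_i)/13. The first 7 digits are (1, 0, 0, 6, 5, 0, 10).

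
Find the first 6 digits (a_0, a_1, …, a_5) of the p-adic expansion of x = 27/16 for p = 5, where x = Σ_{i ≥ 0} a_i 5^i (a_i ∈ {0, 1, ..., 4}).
(a_0, …, a_5) = (2, 4, 2, 1, 0, 4)

v_5(27/16) = 0 (numerator and denominator both coprime to 5), so x ∈ ℤ_5^×. Compute digits iteratively via a_i = x_i mod 5, x_{i+1} = (x_i − a_i)/5, with x_0 = x:
  x_0 = 27/16;  a_0 = 2;  x_1 = (x_0 − 2)/5 = -1/16
  x_1 = -1/16;  a_1 = 4;  x_2 = (x_1 − 4)/5 = -13/16
  x_2 = -13/16;  a_2 = 2;  x_3 = (x_2 − 2)/5 = -9/16
  x_3 = -9/16;  a_3 = 1;  x_4 = (x_3 − 1)/5 = -5/16
  x_4 = -5/16;  a_4 = 0;  x_5 = (x_4 − 0)/5 = -1/16
  x_5 = -1/16;  a_5 = 4;  x_6 = (x_5 − 4)/5 = -13/16
Digits: (2, 4, 2, 1, 0, 4).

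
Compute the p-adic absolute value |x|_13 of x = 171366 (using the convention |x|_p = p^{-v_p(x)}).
|171366|_13 = 1/28561

Step 1 — compute v_13(x) by factoring powers of 13 out of the numerator and denominator: v_13(171366) = 4. Step 2 — apply |x|_p = p^{-v_p(x)} = 13^{-4} = 1/28561.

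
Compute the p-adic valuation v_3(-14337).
v_3(-14337) = 5

v_3(n) is the largest exponent k such that 3^k divides n. Factor out: -14337 = -3^5 · 59. (Sign doesn't affect v_p.) So v_3(-14337) = 5.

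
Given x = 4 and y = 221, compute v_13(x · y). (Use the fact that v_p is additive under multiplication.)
v_13(884) = 1

v_p(x) = 0 (factor: 4 = 13^0 · 4); v_p(y) = 1 (factor: 221 = 13^1 · 17). Additivity: v_p(xy) = v_p(x) + v_p(y) = 0 + 1 = 1. (Direct check: xy = 884 = 13^1 · (68).)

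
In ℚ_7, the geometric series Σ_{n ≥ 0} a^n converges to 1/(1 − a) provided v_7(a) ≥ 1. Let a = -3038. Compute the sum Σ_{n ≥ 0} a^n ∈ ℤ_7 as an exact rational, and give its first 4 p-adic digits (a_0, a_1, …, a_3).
Σ a^n = 1/(1 − a) = 1/3039;  first 4 digits = (1, 0, 1, 5)

v_7(a) = 2 ≥ 1, so the series converges in ℤ_7 to 1/(1 − a) = 1/(1 − (-3038)) = 1/3039. Expand this rational in ℤ_7: compute digits iteratively via d_i = x_i mod 7, x_{i+1} = (x_i − d_i)/7. The first 4 digits are (1, 0, 1, 5).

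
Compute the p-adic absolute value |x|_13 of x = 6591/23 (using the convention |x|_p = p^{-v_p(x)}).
|6591/23|_13 = 1/2197

Step 1 — compute v_13(x) by factoring powers of 13 out of the numerator and denominator: v_13(6591/23) = 3. Step 2 — apply |x|_p = p^{-v_p(x)} = 13^{-3} = 1/2197.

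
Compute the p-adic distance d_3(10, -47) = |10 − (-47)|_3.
d_3(10, -47) = 1/3

Step 1 — x − y = 10 − (-47) = 57. Step 2 — v_3(57) = 1 (factor: 57 = (3^1 · 19); the sign does not affect v_p). Step 3 — |x − y|_3 = 3^{-1} = 1/3.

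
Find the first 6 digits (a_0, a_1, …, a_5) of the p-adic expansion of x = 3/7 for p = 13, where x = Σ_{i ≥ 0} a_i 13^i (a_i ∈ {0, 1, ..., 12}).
(a_0, …, a_5) = (6, 7, 5, 7, 5, 7)

v_13(3/7) = 0 (numerator and denominator both coprime to 13), so x ∈ ℤ_13^×. Compute digits iteratively via a_i = x_i mod 13, x_{i+1} = (x_i − a_i)/13, with x_0 = x:
  x_0 = 3/7;  a_0 = 6;  x_1 = (x_0 − 6)/13 = -3/7
  x_1 = -3/7;  a_1 = 7;  x_2 = (x_1 − 7)/13 = -4/7
  x_2 = -4/7;  a_2 = 5;  x_3 = (x_2 − 5)/13 = -3/7
  x_3 = -3/7;  a_3 = 7;  x_4 = (x_3 − 7)/13 = -4/7
  x_4 = -4/7;  a_4 = 5;  x_5 = (x_4 − 5)/13 = -3/7
  x_5 = -3/7;  a_5 = 7;  x_6 = (x_5 − 7)/13 = -4/7
Digits: (6, 7, 5, 7, 5, 7).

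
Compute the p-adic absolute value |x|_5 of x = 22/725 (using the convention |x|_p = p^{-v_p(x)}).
|22/725|_5 = 25

Step 1 — compute v_5(x) by factoring powers of 5 out of the numerator and denominator: v_5(22/725) = -2. Step 2 — apply |x|_p = p^{-v_p(x)} = 5^{2} = 25.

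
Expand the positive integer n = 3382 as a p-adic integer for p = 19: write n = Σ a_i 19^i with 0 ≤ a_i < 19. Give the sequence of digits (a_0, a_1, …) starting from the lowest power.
(a_0, a_1, …) = (0, 7, 9)

Repeated division by 19 gives the digits low-to-high: 3382 = 7·19^1 + 9·19^2. Digit sequence: (0, 7, 9).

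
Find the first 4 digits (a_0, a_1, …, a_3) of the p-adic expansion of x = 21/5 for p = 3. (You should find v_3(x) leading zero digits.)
(a_0, …, a_3) = (0, 2, 1, 2)

v_3(21/5) = 1, so a_0 = ... = a_0 = 0. Factor out: x = 3^1 · u with u = 7/5 a unit in ℤ_3. Expand u iteratively via a_{v+i} = u_i mod 3, u_{i+1} = (u_i − a_{v+i})/3:
  u_0 = 7/5;  a_1 = 2;  u_1 = (u_0 − 2)/3 = -1/5
  u_1 = -1/5;  a_2 = 1;  u_2 = (u_1 − 1)/3 = -2/5
  u_2 = -2/5;  a_3 = 2;  u_3 = (u_2 − 2)/3 = -4/5
Digits: (0, 2, 1, 2).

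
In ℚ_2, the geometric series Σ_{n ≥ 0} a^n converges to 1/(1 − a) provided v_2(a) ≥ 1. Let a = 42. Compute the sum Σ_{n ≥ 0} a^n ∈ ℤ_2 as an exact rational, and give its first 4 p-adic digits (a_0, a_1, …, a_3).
Σ a^n = 1/(1 − a) = -1/41;  first 4 digits = (1, 1, 1, 0)

v_2(a) = 1 ≥ 1, so the series converges in ℤ_2 to 1/(1 − a) = 1/(1 − 42) = -1/41. Expand this rational in ℤ_2: compute digits iteratively via d_i = x_i mod 2, x_{i+1} = (x_i − d_i)/2. The first 4 digits are (1, 1, 1, 0).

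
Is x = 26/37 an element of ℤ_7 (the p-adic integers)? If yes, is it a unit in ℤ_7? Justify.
x ∈ ℤ_7^× (unit); v_7(x) = 0

ℤ_7 = {x ∈ ℚ_7 : v_7(x) ≥ 0} and ℤ_7^× = {x ∈ ℤ_7 : v_7(x) = 0}. Here v_7(26/37) = v_7(num) − v_7(den) = 0; compare against these criteria.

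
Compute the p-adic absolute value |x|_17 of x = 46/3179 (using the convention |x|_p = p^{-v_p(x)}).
|46/3179|_17 = 289

Step 1 — compute v_17(x) by factoring powers of 17 out of the numerator and denominator: v_17(46/3179) = -2. Step 2 — apply |x|_p = p^{-v_p(x)} = 17^{2} = 289.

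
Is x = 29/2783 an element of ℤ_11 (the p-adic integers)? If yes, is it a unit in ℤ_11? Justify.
x ∉ ℤ_11 (v_11(x) = -2 < 0)

ℤ_11 = {x ∈ ℚ_11 : v_11(x) ≥ 0} and ℤ_11^× = {x ∈ ℤ_11 : v_11(x) = 0}. Here v_11(29/2783) = v_11(num) − v_11(den) = -2; compare against these criteria.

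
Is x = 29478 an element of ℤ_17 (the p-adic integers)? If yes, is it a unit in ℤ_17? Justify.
x ∈ ℤ_17 but not a unit; v_17(x) = 3 > 0

ℤ_17 = {x ∈ ℚ_17 : v_17(x) ≥ 0} and ℤ_17^× = {x ∈ ℤ_17 : v_17(x) = 0}. Here v_17(29478) = v_17(num) − v_17(den) = 3; compare against these criteria.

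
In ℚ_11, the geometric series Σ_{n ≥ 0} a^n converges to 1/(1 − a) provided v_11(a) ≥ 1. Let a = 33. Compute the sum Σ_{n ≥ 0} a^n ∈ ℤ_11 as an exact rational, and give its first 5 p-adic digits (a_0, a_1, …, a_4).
Σ a^n = 1/(1 − a) = -1/32;  first 5 digits = (1, 3, 9, 5, 6)

v_11(a) = 1 ≥ 1, so the series converges in ℤ_11 to 1/(1 − a) = 1/(1 − 33) = -1/32. Expand this rational in ℤ_11: compute digits iteratively via d_i = x_i mod 11, x_{i+1} = (x_i − d_i)/11. The first 5 digits are (1, 3, 9, 5, 6).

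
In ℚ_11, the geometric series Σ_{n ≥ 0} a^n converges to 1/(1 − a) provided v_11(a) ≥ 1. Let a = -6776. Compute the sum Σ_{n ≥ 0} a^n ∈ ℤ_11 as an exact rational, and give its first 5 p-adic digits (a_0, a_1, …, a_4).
Σ a^n = 1/(1 − a) = 1/6777;  first 5 digits = (1, 0, 10, 5, 0)

v_11(a) = 2 ≥ 1, so the series converges in ℤ_11 to 1/(1 − a) = 1/(1 − (-6776)) = 1/6777. Expand this rational in ℤ_11: compute digits iteratively via d_i = x_i mod 11, x_{i+1} = (x_i − d_i)/11. The first 5 digits are (1, 0, 10, 5, 0).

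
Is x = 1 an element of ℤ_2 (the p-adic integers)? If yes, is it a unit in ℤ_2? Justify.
x ∈ ℤ_2^× (unit); v_2(x) = 0

ℤ_2 = {x ∈ ℚ_2 : v_2(x) ≥ 0} and ℤ_2^× = {x ∈ ℤ_2 : v_2(x) = 0}. Here v_2(1) = v_2(num) − v_2(den) = 0; compare against these criteria.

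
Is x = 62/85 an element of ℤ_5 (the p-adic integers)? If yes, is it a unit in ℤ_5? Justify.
x ∉ ℤ_5 (v_5(x) = -1 < 0)

ℤ_5 = {x ∈ ℚ_5 : v_5(x) ≥ 0} and ℤ_5^× = {x ∈ ℤ_5 : v_5(x) = 0}. Here v_5(62/85) = v_5(num) − v_5(den) = -1; compare against these criteria.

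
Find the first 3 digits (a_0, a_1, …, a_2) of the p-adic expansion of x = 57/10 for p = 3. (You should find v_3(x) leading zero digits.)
(a_0, …, a_2) = (0, 1, 0)

v_3(57/10) = 1, so a_0 = ... = a_0 = 0. Factor out: x = 3^1 · u with u = 19/10 a unit in ℤ_3. Expand u iteratively via a_{v+i} = u_i mod 3, u_{i+1} = (u_i − a_{v+i})/3:
  u_0 = 19/10;  a_1 = 1;  u_1 = (u_0 − 1)/3 = 3/10
  u_1 = 3/10;  a_2 = 0;  u_2 = (u_1 − 0)/3 = 1/10
Digits: (0, 1, 0).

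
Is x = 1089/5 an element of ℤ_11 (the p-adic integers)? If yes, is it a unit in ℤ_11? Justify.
x ∈ ℤ_11 but not a unit; v_11(x) = 2 > 0

ℤ_11 = {x ∈ ℚ_11 : v_11(x) ≥ 0} and ℤ_11^× = {x ∈ ℤ_11 : v_11(x) = 0}. Here v_11(1089/5) = v_11(num) − v_11(den) = 2; compare against these criteria.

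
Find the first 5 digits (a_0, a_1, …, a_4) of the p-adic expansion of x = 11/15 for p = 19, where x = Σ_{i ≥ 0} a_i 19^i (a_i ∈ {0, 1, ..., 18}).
(a_0, …, a_4) = (2, 5, 1, 5, 1)

v_19(11/15) = 0 (numerator and denominator both coprime to 19), so x ∈ ℤ_19^×. Compute digits iteratively via a_i = x_i mod 19, x_{i+1} = (x_i − a_i)/19, with x_0 = x:
  x_0 = 11/15;  a_0 = 2;  x_1 = (x_0 − 2)/19 = -1/15
  x_1 = -1/15;  a_1 = 5;  x_2 = (x_1 − 5)/19 = -4/15
  x_2 = -4/15;  a_2 = 1;  x_3 = (x_2 − 1)/19 = -1/15
  x_3 = -1/15;  a_3 = 5;  x_4 = (x_3 − 5)/19 = -4/15
  x_4 = -4/15;  a_4 = 1;  x_5 = (x_4 − 1)/19 = -1/15
Digits: (2, 5, 1, 5, 1).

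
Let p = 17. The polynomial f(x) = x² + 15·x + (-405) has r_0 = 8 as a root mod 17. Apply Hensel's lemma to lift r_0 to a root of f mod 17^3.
r_2 = 2728 (mod 4913)

Hensel: r_{i+1} = r_i − f(r_i)·(f′(r_i))^{-1} mod 17^{i+2}, f′(x) = 2x + 15. Iterate:
  r_0 = 8 (mod 17)
  r_1 = 127 (mod 289)
  r_2 = 2728 (mod 4913)
Final: r = 2728 satisfies f(r) ≡ 0 mod 17^3.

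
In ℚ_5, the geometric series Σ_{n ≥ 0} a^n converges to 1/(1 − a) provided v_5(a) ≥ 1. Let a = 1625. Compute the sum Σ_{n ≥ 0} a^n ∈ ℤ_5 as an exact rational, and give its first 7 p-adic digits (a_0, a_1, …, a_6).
Σ a^n = 1/(1 − a) = -1/1624;  first 7 digits = (1, 0, 0, 3, 2, 0, 4)

v_5(a) = 3 ≥ 1, so the series converges in ℤ_5 to 1/(1 − a) = 1/(1 − 1625) = -1/1624. Expand this rational in ℤ_5: compute digits iteratively via d_i = x_i mod 5, x_{i+1} = (x_i − d_i)/5. The first 7 digits are (1, 0, 0, 3, 2, 0, 4).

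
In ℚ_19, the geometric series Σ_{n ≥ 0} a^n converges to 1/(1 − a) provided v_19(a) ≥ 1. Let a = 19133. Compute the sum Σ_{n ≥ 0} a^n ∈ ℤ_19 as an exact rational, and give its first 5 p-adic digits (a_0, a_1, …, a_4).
Σ a^n = 1/(1 − a) = -1/19132;  first 5 digits = (1, 0, 15, 2, 16)

v_19(a) = 2 ≥ 1, so the series converges in ℤ_19 to 1/(1 − a) = 1/(1 − 19133) = -1/19132. Expand this rational in ℤ_19: compute digits iteratively via d_i = x_i mod 19, x_{i+1} = (x_i − d_i)/19. The first 5 digits are (1, 0, 15, 2, 16).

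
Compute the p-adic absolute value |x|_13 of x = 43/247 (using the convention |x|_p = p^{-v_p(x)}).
|43/247|_13 = 13

Step 1 — compute v_13(x) by factoring powers of 13 out of the numerator and denominator: v_13(43/247) = -1. Step 2 — apply |x|_p = p^{-v_p(x)} = 13^{1} = 13.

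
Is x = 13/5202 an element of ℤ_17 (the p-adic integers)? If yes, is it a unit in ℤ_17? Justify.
x ∉ ℤ_17 (v_17(x) = -2 < 0)

ℤ_17 = {x ∈ ℚ_17 : v_17(x) ≥ 0} and ℤ_17^× = {x ∈ ℤ_17 : v_17(x) = 0}. Here v_17(13/5202) = v_17(num) − v_17(den) = -2; compare against these criteria.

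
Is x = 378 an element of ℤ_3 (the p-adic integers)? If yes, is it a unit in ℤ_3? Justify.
x ∈ ℤ_3 but not a unit; v_3(x) = 3 > 0

ℤ_3 = {x ∈ ℚ_3 : v_3(x) ≥ 0} and ℤ_3^× = {x ∈ ℤ_3 : v_3(x) = 0}. Here v_3(378) = v_3(num) − v_3(den) = 3; compare against these criteria.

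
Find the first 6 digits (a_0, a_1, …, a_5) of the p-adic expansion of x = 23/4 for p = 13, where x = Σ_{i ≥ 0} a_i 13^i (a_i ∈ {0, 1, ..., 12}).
(a_0, …, a_5) = (9, 3, 3, 3, 3, 3)

v_13(23/4) = 0 (numerator and denominator both coprime to 13), so x ∈ ℤ_13^×. Compute digits iteratively via a_i = x_i mod 13, x_{i+1} = (x_i − a_i)/13, with x_0 = x:
  x_0 = 23/4;  a_0 = 9;  x_1 = (x_0 − 9)/13 = -1/4
  x_1 = -1/4;  a_1 = 3;  x_2 = (x_1 − 3)/13 = -1/4
  x_2 = -1/4;  a_2 = 3;  x_3 = (x_2 − 3)/13 = -1/4
  x_3 = -1/4;  a_3 = 3;  x_4 = (x_3 − 3)/13 = -1/4
  x_4 = -1/4;  a_4 = 3;  x_5 = (x_4 − 3)/13 = -1/4
  x_5 = -1/4;  a_5 = 3;  x_6 = (x_5 − 3)/13 = -1/4
Digits: (9, 3, 3, 3, 3, 3).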